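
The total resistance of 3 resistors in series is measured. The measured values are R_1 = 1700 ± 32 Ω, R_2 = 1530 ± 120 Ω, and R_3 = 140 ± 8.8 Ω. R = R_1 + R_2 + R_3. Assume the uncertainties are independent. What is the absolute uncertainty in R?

Absolute uncertainties add in quadrature for a linear combination:
  (δR_1)² = 1020;  (δR_2)² = 14400;  (δR_3)² = 77.4
δR = √(15500) = 125 Ω

125 Ω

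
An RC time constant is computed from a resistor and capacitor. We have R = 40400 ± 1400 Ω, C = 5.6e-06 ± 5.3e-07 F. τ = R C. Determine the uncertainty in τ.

0.0228 s

For a monomial τ ∝ R, C, fractional errors add in quadrature:
  (1·δR/R)² = (1×0.0347)² = 0.00120;  (1·δC/C)² = (1×0.0946)² = 0.00896
δτ/τ = √(0.0102) = 0.101
τ = 0.226 s, so δτ = 0.101 × 0.226 = 0.0228 s.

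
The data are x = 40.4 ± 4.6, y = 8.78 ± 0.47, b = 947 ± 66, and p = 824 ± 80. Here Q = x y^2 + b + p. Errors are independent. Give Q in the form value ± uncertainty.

4890 ± 498

Let w = x·y^2 = 3110. δw/w = √((1·δx/x)² + (2·δy/y)²) = √(0.0130 + 0.0115) = 0.156, so δw = 487.
Q = w + b + p: δQ = √(δw² + δb² + δp²) = √(2.37e+05 + 4360 + 6400) = 498
Q = 4890.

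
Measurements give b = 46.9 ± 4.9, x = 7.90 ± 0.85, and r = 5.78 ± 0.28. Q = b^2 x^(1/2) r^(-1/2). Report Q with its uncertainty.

Q is a product of powers, so relative uncertainties combine in quadrature:
  (2·δb/b)² = (2×0.104)² = 0.0437;  (½·δx/x)² = (0.5×0.108)² = 0.00289;  (−½·δr/r)² = (-0.5×0.0484)² = 0.000587
δQ/Q = √(0.0471) = 0.217
Q = 2570, so δQ = 0.217 × 2570 = 558.

2570 ± 558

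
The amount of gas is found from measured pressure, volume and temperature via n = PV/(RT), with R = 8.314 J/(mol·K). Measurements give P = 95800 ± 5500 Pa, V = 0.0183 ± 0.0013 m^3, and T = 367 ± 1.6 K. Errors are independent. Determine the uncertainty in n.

0.0525 mol

Each factor contributes (exponent × relative error)² to (δn/n)²:
  (1·δP/P)² = (1×0.0574)² = 0.00330;  (1·δV/V)² = (1×0.0710)² = 0.00505;  (-1·δT/T)² = (-1×0.00436)² = 1.9e-05
δn/n = √(0.00836) = 0.0914
n = 0.575 mol, so δn = 0.0914 × 0.575 = 0.0525 mol.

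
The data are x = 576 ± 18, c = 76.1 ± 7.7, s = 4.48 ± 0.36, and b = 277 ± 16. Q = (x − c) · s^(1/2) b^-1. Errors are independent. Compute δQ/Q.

0.0805

Let u = x − c = 500. δu = √(δx² + δc²) = √(324 + 59.3) = 19.6, so δu/u = 0.0392.
Q is then a monomial in u, s, b:
δQ/Q = √((δu/u)² + (½·δs/s)² + (-1·δb/b)²) = √(0.00153 + 0.00161 + 0.00334) = 0.0805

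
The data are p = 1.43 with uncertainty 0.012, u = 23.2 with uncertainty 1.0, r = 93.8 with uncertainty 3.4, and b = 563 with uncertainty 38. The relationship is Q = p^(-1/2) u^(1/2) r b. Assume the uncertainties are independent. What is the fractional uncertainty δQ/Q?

Q is a product of powers, so relative uncertainties combine in quadrature:
  (−½·δp/p)² = (-0.5×0.00839)² = 1.76e-05;  (½·δu/u)² = (0.5×0.0431)² = 0.000464;  (1·δr/r)² = (1×0.0362)² = 0.00131;  (1·δb/b)² = (1×0.0675)² = 0.00456
δQ/Q = √(0.00635) = 0.0797

0.0797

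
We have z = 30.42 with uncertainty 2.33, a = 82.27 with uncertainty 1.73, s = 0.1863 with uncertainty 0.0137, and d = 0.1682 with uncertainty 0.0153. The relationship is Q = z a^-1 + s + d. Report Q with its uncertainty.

Let p = z·a^-1 = 0.3698. δp/p = √((1·δz/z)² + (-1·δa/a)²) = √(0.00587 + 0.000442) = 0.0794, so δp = 0.0294.
Q = p + s + d: δQ = √(δp² + δs² + δd²) = √(0.000863 + 0.000188 + 0.000234) = 0.0358
Q = 0.7243.

0.7243 ± 0.0358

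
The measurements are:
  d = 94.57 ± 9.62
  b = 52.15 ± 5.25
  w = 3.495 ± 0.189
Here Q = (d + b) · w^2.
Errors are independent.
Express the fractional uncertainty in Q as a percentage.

Let u = d + b = 146.7. δu = √(δd² + δb²) = √(92.5 + 27.6) = 11.0, so δu/u = 0.0747.
Q is then a monomial in u, w:
δQ/Q = √((δu/u)² + (2·δw/w)²) = √(0.00558 + 0.0117) = 0.131

13.1%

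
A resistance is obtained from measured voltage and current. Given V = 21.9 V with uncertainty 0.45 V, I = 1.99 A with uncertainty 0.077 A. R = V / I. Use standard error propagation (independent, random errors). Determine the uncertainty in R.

0.482 Ω

Each factor contributes (exponent × relative error)² to (δR/R)²:
  (1·δV/V)² = (1×0.0205)² = 0.000422;  (-1·δI/I)² = (-1×0.0387)² = 0.00150
δR/R = √(0.00192) = 0.0438
R = 11.0 Ω, so δR = 0.0438 × 11.0 = 0.482 Ω.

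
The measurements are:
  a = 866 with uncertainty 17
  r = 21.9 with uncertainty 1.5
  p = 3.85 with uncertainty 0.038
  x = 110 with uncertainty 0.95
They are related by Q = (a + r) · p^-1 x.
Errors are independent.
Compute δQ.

590

Let u = a + r = 888. δu = √(δa² + δr²) = √(289 + 2.25) = 17.1, so δu/u = 0.0192.
Q is then a monomial in u, p, x:
δQ/Q = √((δu/u)² + (-1·δp/p)² + (1·δx/x)²) = √(0.000369 + 9.74e-05 + 7.46e-05) = 0.0233
Q = 25400, so δQ = 0.0233 × 25400 = 590.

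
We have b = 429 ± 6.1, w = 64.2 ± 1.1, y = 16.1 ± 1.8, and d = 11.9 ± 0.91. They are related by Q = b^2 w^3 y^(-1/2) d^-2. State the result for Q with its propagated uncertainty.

Q is a product of powers, so relative uncertainties combine in quadrature:
  (2·δb/b)² = (2×0.0142)² = 0.000809;  (3·δw/w)² = (3×0.0171)² = 0.00264;  (−½·δy/y)² = (-0.5×0.112)² = 0.00312;  (-2·δd/d)² = (-2×0.0765)² = 0.0234
δQ/Q = √(0.0300) = 0.173
Q = 8.57e+07, so δQ = 0.173 × 8.57e+07 = 1.48e+07.

(8.57 ± 1.48) × 10^7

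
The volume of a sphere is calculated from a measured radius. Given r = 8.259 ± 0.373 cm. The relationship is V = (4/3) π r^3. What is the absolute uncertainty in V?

For a monomial V ∝ r^3, fractional errors add in quadrature:
  (3·δr/r)² = (3×0.0452)² = 0.0184
δV/V = √(0.0184) = 0.135
V = 2360 cm^3, so δV = 0.135 × 2360 = 320 cm^3.

320 cm^3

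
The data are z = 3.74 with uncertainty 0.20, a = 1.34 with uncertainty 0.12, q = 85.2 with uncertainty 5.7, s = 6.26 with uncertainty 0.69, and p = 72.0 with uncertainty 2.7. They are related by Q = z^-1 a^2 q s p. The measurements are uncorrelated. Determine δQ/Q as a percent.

23.0%

Q is a product of powers, so relative uncertainties combine in quadrature:
  (-1·δz/z)² = (-1×0.0535)² = 0.00286;  (2·δa/a)² = (2×0.0896)² = 0.0321;  (1·δq/q)² = (1×0.0669)² = 0.00448;  (1·δs/s)² = (1×0.110)² = 0.0121;  (1·δp/p)² = (1×0.0375)² = 0.00141
δQ/Q = √(0.0530) = 0.230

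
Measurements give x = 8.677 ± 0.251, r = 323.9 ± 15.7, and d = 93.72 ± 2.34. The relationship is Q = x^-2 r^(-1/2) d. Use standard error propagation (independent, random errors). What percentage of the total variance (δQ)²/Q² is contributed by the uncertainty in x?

(δQ/Q)² = (-2·δx/x)² + (−½·δr/r)² + (1·δd/d)²
  x term: (-2×0.0289)² = 0.00335
  r term: (-0.5×0.0485)² = 0.000587
  d term: (1×0.0250)² = 0.000623
Total = 0.00456. Share from x = 0.00335/0.00456 = 0.734.

73.4%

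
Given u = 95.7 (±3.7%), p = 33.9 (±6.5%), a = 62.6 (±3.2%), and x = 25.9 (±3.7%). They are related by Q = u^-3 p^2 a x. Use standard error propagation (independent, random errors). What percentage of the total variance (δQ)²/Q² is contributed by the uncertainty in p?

(δQ/Q)² = (-3·δu/u)² + (2·δp/p)² + (1·δa/a)² + (1·δx/x)²
  u term: (-3×0.0370)² = 0.0123
  p term: (2×0.0650)² = 0.0169
  a term: (1×0.0320)² = 0.00102
  x term: (1×0.0370)² = 0.00137
Total = 0.0316. Share from p = 0.0169/0.0316 = 0.535.

53.5%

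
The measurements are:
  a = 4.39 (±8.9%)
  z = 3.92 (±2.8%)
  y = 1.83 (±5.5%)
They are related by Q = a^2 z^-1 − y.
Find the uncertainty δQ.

Let p = a^2·z^-1 = 4.92. δp/p = √((2·δa/a)² + (-1·δz/z)²) = √(0.0317 + 0.000784) = 0.180, so δp = 0.886.
Q = p − y: δQ = √(δp² + δy²) = √(0.785 + 0.0101) = 0.892

0.892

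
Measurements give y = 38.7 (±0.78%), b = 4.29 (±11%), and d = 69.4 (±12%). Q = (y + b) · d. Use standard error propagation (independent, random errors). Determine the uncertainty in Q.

Let u = y + b = 43.0. δu = √(δy² + δb²) = √(0.0911 + 0.223) = 0.560, so δu/u = 0.0130.
Q is then a monomial in u, d:
δQ/Q = √((δu/u)² + (1·δd/d)²) = √(0.000170 + 0.0144) = 0.121
Q = 2980, so δQ = 0.121 × 2980 = 360.

360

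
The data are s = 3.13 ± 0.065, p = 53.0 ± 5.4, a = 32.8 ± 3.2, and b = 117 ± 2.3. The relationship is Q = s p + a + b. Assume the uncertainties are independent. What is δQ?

17.7

Let w = s·p = 166. δw/w = √((1·δs/s)² + (1·δp/p)²) = √(0.000431 + 0.0104) = 0.104, so δw = 17.2.
Q = w + a + b: δQ = √(δw² + δa² + δb²) = √(298 + 10.2 + 5.29) = 17.7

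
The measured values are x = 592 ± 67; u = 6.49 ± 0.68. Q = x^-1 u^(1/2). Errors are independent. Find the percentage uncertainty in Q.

Since Q is a product/quotient, work with relative uncertainties:
  (-1·δx/x)² = (-1×0.113)² = 0.0128;  (½·δu/u)² = (0.5×0.105)² = 0.00274
δQ/Q = √(0.0156) = 0.125

12.5%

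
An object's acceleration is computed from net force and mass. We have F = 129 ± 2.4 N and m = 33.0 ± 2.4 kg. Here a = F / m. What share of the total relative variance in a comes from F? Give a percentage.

6.14%

(δa/a)² = (1·δF/F)² + (-1·δm/m)²
  F term: (1×0.0186)² = 0.000346
  m term: (-1×0.0727)² = 0.00529
Total = 0.00564. Share from F = 0.000346/0.00564 = 0.0614.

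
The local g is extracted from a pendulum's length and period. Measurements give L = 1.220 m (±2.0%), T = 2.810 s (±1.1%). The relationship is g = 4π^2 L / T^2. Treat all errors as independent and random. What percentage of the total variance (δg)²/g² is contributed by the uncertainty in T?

(δg/g)² = (1·δL/L)² + (-2·δT/T)²
  L term: (1×0.0200)² = 0.000400
  T term: (-2×0.0110)² = 0.000484
Total = 0.000884. Share from T = 0.000484/0.000884 = 0.548.

54.8%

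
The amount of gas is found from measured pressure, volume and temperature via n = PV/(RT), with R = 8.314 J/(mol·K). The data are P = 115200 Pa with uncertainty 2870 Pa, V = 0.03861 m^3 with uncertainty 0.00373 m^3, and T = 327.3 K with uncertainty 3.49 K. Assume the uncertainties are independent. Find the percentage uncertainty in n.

10.0%

Since n is a product/quotient, work with relative uncertainties:
  (1·δP/P)² = (1×0.0249)² = 0.000621;  (1·δV/V)² = (1×0.0966)² = 0.00933;  (-1·δT/T)² = (-1×0.0107)² = 0.000114
δn/n = √(0.0101) = 0.100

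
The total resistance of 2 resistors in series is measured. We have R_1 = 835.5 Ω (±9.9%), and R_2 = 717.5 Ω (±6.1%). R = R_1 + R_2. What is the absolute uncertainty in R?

93.6 Ω

Absolute uncertainties add in quadrature for a linear combination:
  (δR_1)² = 6840;  (δR_2)² = 1920
δR = √(8760) = 93.6 Ω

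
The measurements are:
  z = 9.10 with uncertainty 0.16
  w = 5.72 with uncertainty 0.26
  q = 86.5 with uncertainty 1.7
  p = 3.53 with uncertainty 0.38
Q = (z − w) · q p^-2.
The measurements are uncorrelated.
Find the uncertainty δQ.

Let u = z − w = 3.38. δu = √(δz² + δw²) = √(0.0256 + 0.0676) = 0.305, so δu/u = 0.0903.
Q is then a monomial in u, q, p:
δQ/Q = √((δu/u)² + (1·δq/q)² + (-2·δp/p)²) = √(0.00816 + 0.000386 + 0.0464) = 0.234
Q = 23.5, so δQ = 0.234 × 23.5 = 5.50.

5.50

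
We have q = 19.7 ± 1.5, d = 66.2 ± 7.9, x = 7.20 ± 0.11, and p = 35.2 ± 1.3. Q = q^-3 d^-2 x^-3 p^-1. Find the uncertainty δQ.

For a monomial Q ∝ q^-3, d^-2, x^-3, p^-1, fractional errors add in quadrature:
  (-3·δq/q)² = (-3×0.0761)² = 0.0522;  (-2·δd/d)² = (-2×0.119)² = 0.0570;  (-3·δx/x)² = (-3×0.0153)² = 0.00210;  (-1·δp/p)² = (-1×0.0369)² = 0.00136
δQ/Q = √(0.113) = 0.336
Q = 2.27e-12, so δQ = 0.336 × 2.27e-12 = 7.62e-13.

7.62e-13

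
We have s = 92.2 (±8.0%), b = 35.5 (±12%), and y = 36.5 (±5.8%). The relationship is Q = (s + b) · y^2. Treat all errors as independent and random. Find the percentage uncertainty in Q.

13.4%

Let u = s + b = 128. δu = √(δs² + δb²) = √(54.4 + 18.1) = 8.52, so δu/u = 0.0667.
Q is then a monomial in u, y:
δQ/Q = √((δu/u)² + (2·δy/y)²) = √(0.00445 + 0.0135) = 0.134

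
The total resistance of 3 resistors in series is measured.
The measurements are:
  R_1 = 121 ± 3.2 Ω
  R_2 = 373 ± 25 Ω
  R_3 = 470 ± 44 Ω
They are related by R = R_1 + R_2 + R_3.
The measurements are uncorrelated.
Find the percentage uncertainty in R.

5.26%

For a sum/difference, combine absolute errors in quadrature:
  (δR_1)² = 10.2;  (δR_2)² = 625;  (δR_3)² = 1940
δR = √(2570) = 50.7 Ω
R = 964 Ω, so δR/R = 50.7/964 = 0.0526.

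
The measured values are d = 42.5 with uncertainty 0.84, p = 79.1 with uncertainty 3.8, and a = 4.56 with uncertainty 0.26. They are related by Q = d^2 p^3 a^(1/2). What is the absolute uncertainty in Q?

Relative error in a monomial: (δQ/Q)² = Σ (nᵢ · δxᵢ/xᵢ)².
  (2·δd/d)² = (2×0.0198)² = 0.00156;  (3·δp/p)² = (3×0.0480)² = 0.0208;  (½·δa/a)² = (0.5×0.0570)² = 0.000813
δQ/Q = √(0.0231) = 0.152
Q = 1.91e+09, so δQ = 0.152 × 1.91e+09 = 2.9e+08.

2.9e+08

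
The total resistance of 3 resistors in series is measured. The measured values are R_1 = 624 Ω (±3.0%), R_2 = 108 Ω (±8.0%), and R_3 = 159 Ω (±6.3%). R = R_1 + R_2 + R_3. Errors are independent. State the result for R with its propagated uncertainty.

891 ± 22.9 Ω

R is a linear combination, so absolute uncertainties add in quadrature:
  (δR_1)² = 350;  (δR_2)² = 74.6;  (δR_3)² = 100
δR = √(525) = 22.9 Ω
R = 891 Ω.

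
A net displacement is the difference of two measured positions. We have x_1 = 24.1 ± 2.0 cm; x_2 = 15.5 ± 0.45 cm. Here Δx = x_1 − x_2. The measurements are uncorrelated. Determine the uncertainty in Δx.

Sums and differences: (δΔx)² = Σ (cᵢ δxᵢ)².
  (δx_1)² = 4.00;  (δx_2)² = 0.203
δΔx = √(4.20) = 2.05 cm

2.05 cm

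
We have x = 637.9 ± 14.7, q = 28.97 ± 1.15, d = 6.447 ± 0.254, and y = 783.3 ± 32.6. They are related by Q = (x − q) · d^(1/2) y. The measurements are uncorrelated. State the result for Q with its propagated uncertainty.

Let u = x − q = 608.9. δu = √(δx² + δq²) = √(216 + 1.32) = 14.7, so δu/u = 0.0242.
Q is then a monomial in u, d, y:
δQ/Q = √((δu/u)² + (½·δd/d)² + (1·δy/y)²) = √(0.000586 + 0.000388 + 0.00173) = 0.0520
Q = 1.211e+06, so δQ = 0.0520 × 1.211e+06 = 63000.

(1.211 ± 0.0630) × 10^6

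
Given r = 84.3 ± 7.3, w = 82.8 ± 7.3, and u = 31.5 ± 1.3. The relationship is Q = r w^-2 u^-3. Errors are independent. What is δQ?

Each factor contributes (exponent × relative error)² to (δQ/Q)²:
  (1·δr/r)² = (1×0.0866)² = 0.00750;  (-2·δw/w)² = (-2×0.0882)² = 0.0311;  (-3·δu/u)² = (-3×0.0413)² = 0.0153
δQ/Q = √(0.0539) = 0.232
Q = 3.93e-07, so δQ = 0.232 × 3.93e-07 = 9.13e-08.

9.13e-08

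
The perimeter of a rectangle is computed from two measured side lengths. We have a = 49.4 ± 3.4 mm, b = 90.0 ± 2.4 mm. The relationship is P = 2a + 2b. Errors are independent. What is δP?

Each term contributes (cᵢ δxᵢ)² to (δP)²:
  (2·δa)² = 46.2;  (2·δb)² = 23.0
δP = √(69.3) = 8.32 mm

8.32 mm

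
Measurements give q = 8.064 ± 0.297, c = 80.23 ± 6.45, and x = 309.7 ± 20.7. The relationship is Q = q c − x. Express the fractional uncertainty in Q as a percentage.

Let p = q·c = 647.0. δp/p = √((1·δq/q)² + (1·δc/c)²) = √(0.00136 + 0.00646) = 0.0884, so δp = 57.2.
Q = p − x: δQ = √(δp² + δx²) = √(3270 + 428) = 60.8
Q = 337.3, so δQ/Q = 60.8/337.3 = 0.180.

18.0%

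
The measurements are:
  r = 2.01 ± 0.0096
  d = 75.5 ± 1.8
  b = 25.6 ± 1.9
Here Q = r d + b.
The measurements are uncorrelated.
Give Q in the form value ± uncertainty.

177 ± 4.15

Let p = r·d = 152. δp/p = √((1·δr/r)² + (1·δd/d)²) = √(2.28e-05 + 0.000568) = 0.0243, so δp = 3.69.
Q = p + b: δQ = √(δp² + δb²) = √(13.6 + 3.61) = 4.15
Q = 177.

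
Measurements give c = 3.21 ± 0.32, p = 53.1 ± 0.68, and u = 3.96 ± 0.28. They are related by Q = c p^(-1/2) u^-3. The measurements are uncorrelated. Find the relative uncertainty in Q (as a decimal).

0.234

Each factor contributes (exponent × relative error)² to (δQ/Q)²:
  (1·δc/c)² = (1×0.0997)² = 0.00994;  (−½·δp/p)² = (-0.5×0.0128)² = 4.1e-05;  (-3·δu/u)² = (-3×0.0707)² = 0.0450
δQ/Q = √(0.0550) = 0.234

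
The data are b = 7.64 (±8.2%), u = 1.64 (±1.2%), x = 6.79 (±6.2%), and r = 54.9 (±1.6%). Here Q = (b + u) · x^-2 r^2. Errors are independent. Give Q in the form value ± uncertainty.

Let w = b + u = 9.28. δw = √(δb² + δu²) = √(0.392 + 0.000387) = 0.627, so δw/w = 0.0675.
Q is then a monomial in w, x, r:
δQ/Q = √((δw/w)² + (-2·δx/x)² + (2·δr/r)²) = √(0.00456 + 0.0154 + 0.00102) = 0.145
Q = 607, so δQ = 0.145 × 607 = 87.8.

607 ± 87.8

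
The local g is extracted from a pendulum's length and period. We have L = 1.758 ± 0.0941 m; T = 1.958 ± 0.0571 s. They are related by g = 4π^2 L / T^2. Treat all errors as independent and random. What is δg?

Since g is a product/quotient, work with relative uncertainties:
  (1·δL/L)² = (1×0.0535)² = 0.00287;  (-2·δT/T)² = (-2×0.0292)² = 0.00340
δg/g = √(0.00627) = 0.0792
g = 18.10 m/s^2, so δg = 0.0792 × 18.10 = 1.43 m/s^2.

1.43 m/s^2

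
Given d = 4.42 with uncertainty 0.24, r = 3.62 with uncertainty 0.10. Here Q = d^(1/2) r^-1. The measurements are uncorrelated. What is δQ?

0.0225

Each factor contributes (exponent × relative error)² to (δQ/Q)²:
  (½·δd/d)² = (0.5×0.0543)² = 0.000737;  (-1·δr/r)² = (-1×0.0276)² = 0.000763
δQ/Q = √(0.00150) = 0.0387
Q = 0.581, so δQ = 0.0387 × 0.581 = 0.0225.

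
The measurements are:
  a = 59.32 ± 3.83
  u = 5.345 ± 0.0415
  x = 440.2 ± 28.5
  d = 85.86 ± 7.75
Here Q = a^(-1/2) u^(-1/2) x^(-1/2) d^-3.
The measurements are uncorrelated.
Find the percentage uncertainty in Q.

27.5%

Each factor contributes (exponent × relative error)² to (δQ/Q)²:
  (−½·δa/a)² = (-0.5×0.0646)² = 0.00104;  (−½·δu/u)² = (-0.5×0.00776)² = 1.51e-05;  (−½·δx/x)² = (-0.5×0.0647)² = 0.00105;  (-3·δd/d)² = (-3×0.0903)² = 0.0733
δQ/Q = √(0.0754) = 0.275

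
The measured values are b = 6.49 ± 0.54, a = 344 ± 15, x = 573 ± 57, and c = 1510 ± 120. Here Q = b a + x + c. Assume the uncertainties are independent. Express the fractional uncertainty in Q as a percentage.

5.75%

Let p = b·a = 2230. δp/p = √((1·δb/b)² + (1·δa/a)²) = √(0.00692 + 0.00190) = 0.0939, so δp = 210.
Q = p + x + c: δQ = √(δp² + δx² + δc²) = √(44000 + 3250 + 14400) = 248
Q = 4320, so δQ/Q = 248/4320 = 0.0575.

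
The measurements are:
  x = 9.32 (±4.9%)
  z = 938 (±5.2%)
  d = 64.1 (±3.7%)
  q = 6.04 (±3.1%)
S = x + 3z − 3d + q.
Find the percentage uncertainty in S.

For a sum/difference, combine absolute errors in quadrature:
  (δx)² = 0.209;  (3·δz)² = 21400;  (3·δd)² = 50.6;  (δq)² = 0.0351
δS = √(21500) = 147
S = 2640, so δS/S = 147/2640 = 0.0556.

5.56%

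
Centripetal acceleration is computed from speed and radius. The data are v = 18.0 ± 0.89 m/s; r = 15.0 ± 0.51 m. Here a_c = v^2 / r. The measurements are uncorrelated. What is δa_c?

2.26 m/s^2

Relative error in a monomial: (δa_c/a_c)² = Σ (nᵢ · δxᵢ/xᵢ)².
  (2·δv/v)² = (2×0.0494)² = 0.00978;  (-1·δr/r)² = (-1×0.0340)² = 0.00116
δa_c/a_c = √(0.0109) = 0.105
a_c = 21.6 m/s^2, so δa_c = 0.105 × 21.6 = 2.26 m/s^2.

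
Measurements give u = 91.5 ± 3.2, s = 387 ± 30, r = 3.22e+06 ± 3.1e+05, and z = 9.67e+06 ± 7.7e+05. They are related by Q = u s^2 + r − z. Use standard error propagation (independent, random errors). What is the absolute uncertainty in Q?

Let p = u·s^2 = 1.37e+07. δp/p = √((1·δu/u)² + (2·δs/s)²) = √(0.00122 + 0.0240) = 0.159, so δp = 2.18e+06.
Q = p + r − z: δQ = √(δp² + δr² + δz²) = √(4.74e+12 + 9.61e+10 + 5.93e+11) = 2.33e+06

2.33e+06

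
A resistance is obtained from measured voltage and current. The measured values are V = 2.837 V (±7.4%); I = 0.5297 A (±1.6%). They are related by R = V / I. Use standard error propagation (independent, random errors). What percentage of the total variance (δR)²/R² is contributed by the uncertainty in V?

95.5%

(δR/R)² = (1·δV/V)² + (-1·δI/I)²
  V term: (1×0.0740)² = 0.00548
  I term: (-1×0.0160)² = 0.000256
Total = 0.00573. Share from V = 0.00548/0.00573 = 0.955.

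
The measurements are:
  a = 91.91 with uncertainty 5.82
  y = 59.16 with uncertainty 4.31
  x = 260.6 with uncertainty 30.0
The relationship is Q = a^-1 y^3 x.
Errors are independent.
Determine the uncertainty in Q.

Products/powers → add relative errors in quadrature, weighted by exponent:
  (-1·δa/a)² = (-1×0.0633)² = 0.00401;  (3·δy/y)² = (3×0.0729)² = 0.0478;  (1·δx/x)² = (1×0.115)² = 0.0133
δQ/Q = √(0.0650) = 0.255
Q = 587100, so δQ = 0.255 × 587100 = 1.5e+05.

1.5e+05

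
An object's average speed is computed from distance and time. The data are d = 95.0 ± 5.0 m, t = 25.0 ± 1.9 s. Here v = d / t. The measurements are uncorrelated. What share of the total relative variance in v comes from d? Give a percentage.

(δv/v)² = (1·δd/d)² + (-1·δt/t)²
  d term: (1×0.0526)² = 0.00277
  t term: (-1×0.0760)² = 0.00578
Total = 0.00855. Share from d = 0.00277/0.00855 = 0.324.

32.4%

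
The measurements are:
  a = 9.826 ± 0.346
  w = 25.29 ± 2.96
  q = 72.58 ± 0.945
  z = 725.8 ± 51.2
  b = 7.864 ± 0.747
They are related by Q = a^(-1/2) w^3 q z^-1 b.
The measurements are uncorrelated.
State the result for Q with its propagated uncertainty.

Each factor contributes (exponent × relative error)² to (δQ/Q)²:
  (−½·δa/a)² = (-0.5×0.0352)² = 0.000310;  (3·δw/w)² = (3×0.117)² = 0.123;  (1·δq/q)² = (1×0.0130)² = 0.000170;  (-1·δz/z)² = (-1×0.0705)² = 0.00498;  (1·δb/b)² = (1×0.0950)² = 0.00902
δQ/Q = √(0.138) = 0.371
Q = 4058, so δQ = 0.371 × 4058 = 1510.

4058 ± 1510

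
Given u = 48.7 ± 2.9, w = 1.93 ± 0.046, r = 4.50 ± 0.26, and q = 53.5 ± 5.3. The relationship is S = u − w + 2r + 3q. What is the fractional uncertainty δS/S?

Each term contributes (cᵢ δxᵢ)² to (δS)²:
  (δu)² = 8.41;  (δw)² = 0.00212;  (2·δr)² = 0.270;  (3·δq)² = 253
δS = √(261) = 16.2
S = 216, so δS/S = 16.2/216 = 0.0748.

0.0748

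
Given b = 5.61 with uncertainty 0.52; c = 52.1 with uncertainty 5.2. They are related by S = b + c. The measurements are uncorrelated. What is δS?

For a sum/difference, combine absolute errors in quadrature:
  (δb)² = 0.270;  (δc)² = 27.0
δS = √(27.3) = 5.23

5.23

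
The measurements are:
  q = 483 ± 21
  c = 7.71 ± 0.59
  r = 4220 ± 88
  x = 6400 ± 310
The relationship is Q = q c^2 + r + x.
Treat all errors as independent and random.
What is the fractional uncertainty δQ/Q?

0.116

Let p = q·c^2 = 28700. δp/p = √((1·δq/q)² + (2·δc/c)²) = √(0.00189 + 0.0234) = 0.159, so δp = 4570.
Q = p + r + x: δQ = √(δp² + δr² + δx²) = √(2.09e+07 + 7740 + 96100) = 4580
Q = 39300, so δQ/Q = 4580/39300 = 0.116.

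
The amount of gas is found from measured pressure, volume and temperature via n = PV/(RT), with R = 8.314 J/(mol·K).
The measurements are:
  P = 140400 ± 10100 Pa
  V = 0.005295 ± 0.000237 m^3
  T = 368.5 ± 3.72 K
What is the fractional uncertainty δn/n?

0.0853

Relative error in a monomial: (δn/n)² = Σ (nᵢ · δxᵢ/xᵢ)².
  (1·δP/P)² = (1×0.0719)² = 0.00517;  (1·δV/V)² = (1×0.0448)² = 0.00200;  (-1·δT/T)² = (-1×0.0101)² = 0.000102
δn/n = √(0.00728) = 0.0853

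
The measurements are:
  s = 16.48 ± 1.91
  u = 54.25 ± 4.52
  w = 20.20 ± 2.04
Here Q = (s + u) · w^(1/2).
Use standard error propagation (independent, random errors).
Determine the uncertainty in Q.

27.3

Let h = s + u = 70.73. δh = √(δs² + δu²) = √(3.65 + 20.4) = 4.91, so δh/h = 0.0694.
Q is then a monomial in h, w:
δQ/Q = √((δh/h)² + (½·δw/w)²) = √(0.00481 + 0.00255) = 0.0858
Q = 317.9, so δQ = 0.0858 × 317.9 = 27.3.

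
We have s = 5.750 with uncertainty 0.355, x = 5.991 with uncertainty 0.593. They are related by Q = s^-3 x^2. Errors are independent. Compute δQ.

0.0512

Q is a product of powers, so relative uncertainties combine in quadrature:
  (-3·δs/s)² = (-3×0.0617)² = 0.0343;  (2·δx/x)² = (2×0.0990)² = 0.0392
δQ/Q = √(0.0735) = 0.271
Q = 0.1888, so δQ = 0.271 × 0.1888 = 0.0512.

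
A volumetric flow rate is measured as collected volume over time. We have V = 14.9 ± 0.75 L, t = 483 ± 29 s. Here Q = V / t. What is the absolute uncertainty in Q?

Since Q is a product/quotient, work with relative uncertainties:
  (1·δV/V)² = (1×0.0503)² = 0.00253;  (-1·δt/t)² = (-1×0.0600)² = 0.00360
δQ/Q = √(0.00614) = 0.0783
Q = 0.0308 L/s, so δQ = 0.0783 × 0.0308 = 0.00242 L/s.

0.00242 L/s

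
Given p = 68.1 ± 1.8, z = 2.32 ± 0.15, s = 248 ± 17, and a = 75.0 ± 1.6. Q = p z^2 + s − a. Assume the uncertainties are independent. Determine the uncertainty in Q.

51.3

Let w = p·z^2 = 367. δw/w = √((1·δp/p)² + (2·δz/z)²) = √(0.000699 + 0.0167) = 0.132, so δw = 48.4.
Q = w + s − a: δQ = √(δw² + δs² + δa²) = √(2340 + 289 + 2.56) = 51.3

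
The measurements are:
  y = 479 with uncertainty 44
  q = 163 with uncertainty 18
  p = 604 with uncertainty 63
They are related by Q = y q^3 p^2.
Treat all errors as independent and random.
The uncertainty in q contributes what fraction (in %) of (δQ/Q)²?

(δQ/Q)² = (1·δy/y)² + (3·δq/q)² + (2·δp/p)²
  y term: (1×0.0919)² = 0.00844
  q term: (3×0.110)² = 0.110
  p term: (2×0.104)² = 0.0435
Total = 0.162. Share from q = 0.110/0.162 = 0.679.

67.9%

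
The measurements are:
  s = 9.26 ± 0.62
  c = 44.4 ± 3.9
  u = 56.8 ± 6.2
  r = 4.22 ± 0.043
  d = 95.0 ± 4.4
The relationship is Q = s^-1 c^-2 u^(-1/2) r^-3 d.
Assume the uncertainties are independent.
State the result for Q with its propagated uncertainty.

Relative error in a monomial: (δQ/Q)² = Σ (nᵢ · δxᵢ/xᵢ)².
  (-1·δs/s)² = (-1×0.0670)² = 0.00448;  (-2·δc/c)² = (-2×0.0878)² = 0.0309;  (−½·δu/u)² = (-0.5×0.109)² = 0.00298;  (-3·δr/r)² = (-3×0.0102)² = 0.000934;  (1·δd/d)² = (1×0.0463)² = 0.00215
δQ/Q = √(0.0414) = 0.203
Q = 9.19e-06, so δQ = 0.203 × 9.19e-06 = 1.87e-06.

(9.19 ± 1.87) × 10^-6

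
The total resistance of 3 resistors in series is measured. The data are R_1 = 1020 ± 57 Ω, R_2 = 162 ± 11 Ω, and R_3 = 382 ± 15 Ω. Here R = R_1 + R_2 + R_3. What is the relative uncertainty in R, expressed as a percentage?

For a sum/difference, combine absolute errors in quadrature:
  (δR_1)² = 3250;  (δR_2)² = 121;  (δR_3)² = 225
δR = √(3600) = 60.0 Ω
R = 1560 Ω, so δR/R = 60.0/1560 = 0.0383.

3.83%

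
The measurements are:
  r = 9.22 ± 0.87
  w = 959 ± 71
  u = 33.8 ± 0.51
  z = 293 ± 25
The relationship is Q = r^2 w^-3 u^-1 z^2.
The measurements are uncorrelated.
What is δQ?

8.28e-05

Relative error in a monomial: (δQ/Q)² = Σ (nᵢ · δxᵢ/xᵢ)².
  (2·δr/r)² = (2×0.0944)² = 0.0356;  (-3·δw/w)² = (-3×0.0740)² = 0.0493;  (-1·δu/u)² = (-1×0.0151)² = 0.000228;  (2·δz/z)² = (2×0.0853)² = 0.0291
δQ/Q = √(0.114) = 0.338
Q = 0.000245, so δQ = 0.338 × 0.000245 = 8.28e-05.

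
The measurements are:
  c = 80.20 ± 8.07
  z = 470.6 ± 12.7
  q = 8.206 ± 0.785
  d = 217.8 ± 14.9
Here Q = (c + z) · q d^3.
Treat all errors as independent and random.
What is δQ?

1.07e+10

Let u = c + z = 550.8. δu = √(δc² + δz²) = √(65.1 + 161) = 15.0, so δu/u = 0.0273.
Q is then a monomial in u, q, d:
δQ/Q = √((δu/u)² + (1·δq/q)² + (3·δd/d)²) = √(0.000746 + 0.00915 + 0.0421) = 0.228
Q = 4.67e+10, so δQ = 0.228 × 4.67e+10 = 1.07e+10.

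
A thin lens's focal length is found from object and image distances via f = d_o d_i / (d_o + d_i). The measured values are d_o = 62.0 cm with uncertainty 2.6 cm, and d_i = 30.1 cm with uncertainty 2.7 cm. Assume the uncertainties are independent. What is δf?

∂f/∂d_o = (d_i/(d_o+d_i))² = 0.107;  ∂f/∂d_i = (d_o/(d_o+d_i))² = 0.453
δf = √((∂f/∂d_o · δd_o)² + (∂f/∂d_i · δd_i)²) = √(0.0771 + 1.50) = 1.25 cm

1.25 cm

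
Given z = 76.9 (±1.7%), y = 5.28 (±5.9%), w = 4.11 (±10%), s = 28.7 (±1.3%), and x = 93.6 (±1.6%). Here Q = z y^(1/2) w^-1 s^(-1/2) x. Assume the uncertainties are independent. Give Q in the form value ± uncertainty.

751 ± 80.4

Since Q is a product/quotient, work with relative uncertainties:
  (1·δz/z)² = (1×0.0170)² = 0.000289;  (½·δy/y)² = (0.5×0.0590)² = 0.000870;  (-1·δw/w)² = (-1×0.100)² = 0.0100;  (−½·δs/s)² = (-0.5×0.0130)² = 4.23e-05;  (1·δx/x)² = (1×0.0160)² = 0.000256
δQ/Q = √(0.0115) = 0.107
Q = 751, so δQ = 0.107 × 751 = 80.4.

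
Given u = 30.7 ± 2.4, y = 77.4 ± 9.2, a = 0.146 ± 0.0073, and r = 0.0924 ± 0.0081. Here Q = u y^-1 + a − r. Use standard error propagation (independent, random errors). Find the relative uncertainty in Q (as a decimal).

Let p = u·y^-1 = 0.397. δp/p = √((1·δu/u)² + (-1·δy/y)²) = √(0.00611 + 0.0141) = 0.142, so δp = 0.0564.
Q = p + a − r: δQ = √(δp² + δa² + δr²) = √(0.00318 + 5.33e-05 + 6.56e-05) = 0.0575
Q = 0.450, so δQ/Q = 0.0575/0.450 = 0.128.

0.128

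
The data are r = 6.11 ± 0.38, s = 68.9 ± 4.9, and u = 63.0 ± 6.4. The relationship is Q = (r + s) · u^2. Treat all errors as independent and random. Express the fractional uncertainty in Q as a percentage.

Let w = r + s = 75.0. δw = √(δr² + δs²) = √(0.144 + 24.0) = 4.91, so δw/w = 0.0655.
Q is then a monomial in w, u:
δQ/Q = √((δw/w)² + (2·δu/u)²) = √(0.00429 + 0.0413) = 0.213

21.3%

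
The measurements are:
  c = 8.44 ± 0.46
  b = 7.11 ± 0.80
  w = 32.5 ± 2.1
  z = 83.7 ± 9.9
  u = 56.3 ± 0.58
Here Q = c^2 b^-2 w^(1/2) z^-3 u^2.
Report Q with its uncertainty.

Since Q is a product/quotient, work with relative uncertainties:
  (2·δc/c)² = (2×0.0545)² = 0.0119;  (-2·δb/b)² = (-2×0.113)² = 0.0506;  (½·δw/w)² = (0.5×0.0646)² = 0.00104;  (-3·δz/z)² = (-3×0.118)² = 0.126;  (2·δu/u)² = (2×0.0103)² = 0.000425
δQ/Q = √(0.190) = 0.436
Q = 0.0434, so δQ = 0.436 × 0.0434 = 0.0189.

0.0434 ± 0.0189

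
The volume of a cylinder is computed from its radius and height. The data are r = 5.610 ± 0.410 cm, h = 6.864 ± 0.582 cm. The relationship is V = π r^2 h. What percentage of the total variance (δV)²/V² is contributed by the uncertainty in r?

(δV/V)² = (2·δr/r)² + (1·δh/h)²
  r term: (2×0.0731)² = 0.0214
  h term: (1×0.0848)² = 0.00719
Total = 0.0286. Share from r = 0.0214/0.0286 = 0.748.

74.8%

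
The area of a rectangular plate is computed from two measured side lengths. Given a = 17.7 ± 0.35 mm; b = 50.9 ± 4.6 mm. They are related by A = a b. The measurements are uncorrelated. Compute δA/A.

0.0925

Relative error in a monomial: (δA/A)² = Σ (nᵢ · δxᵢ/xᵢ)².
  (1·δa/a)² = (1×0.0198)² = 0.000391;  (1·δb/b)² = (1×0.0904)² = 0.00817
δA/A = √(0.00856) = 0.0925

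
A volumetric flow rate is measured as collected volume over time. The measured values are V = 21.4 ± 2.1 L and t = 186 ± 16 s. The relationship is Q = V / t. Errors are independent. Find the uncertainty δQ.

Products/powers → add relative errors in quadrature, weighted by exponent:
  (1·δV/V)² = (1×0.0981)² = 0.00963;  (-1·δt/t)² = (-1×0.0860)² = 0.00740
δQ/Q = √(0.0170) = 0.130
Q = 0.115 L/s, so δQ = 0.130 × 0.115 = 0.0150 L/s.

0.0150 L/s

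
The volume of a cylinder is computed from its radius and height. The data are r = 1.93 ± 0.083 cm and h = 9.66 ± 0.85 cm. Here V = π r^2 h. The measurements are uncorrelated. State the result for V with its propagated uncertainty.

113 ± 13.9 cm^3

V is a product of powers, so relative uncertainties combine in quadrature:
  (2·δr/r)² = (2×0.0430)² = 0.00740;  (1·δh/h)² = (1×0.0880)² = 0.00774
δV/V = √(0.0151) = 0.123
V = 113 cm^3, so δV = 0.123 × 113 = 13.9 cm^3.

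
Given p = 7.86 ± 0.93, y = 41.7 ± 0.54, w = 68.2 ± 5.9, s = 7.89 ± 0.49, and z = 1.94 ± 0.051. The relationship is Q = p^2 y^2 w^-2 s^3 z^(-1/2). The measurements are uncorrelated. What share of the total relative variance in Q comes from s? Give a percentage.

28.6%

(δQ/Q)² = (2·δp/p)² + (2·δy/y)² + (-2·δw/w)² + (3·δs/s)² + (−½·δz/z)²
  p term: (2×0.118)² = 0.0560
  y term: (2×0.0129)² = 0.000671
  w term: (-2×0.0865)² = 0.0299
  s term: (3×0.0621)² = 0.0347
  z term: (-0.5×0.0263)² = 0.000173
Total = 0.121. Share from s = 0.0347/0.121 = 0.286.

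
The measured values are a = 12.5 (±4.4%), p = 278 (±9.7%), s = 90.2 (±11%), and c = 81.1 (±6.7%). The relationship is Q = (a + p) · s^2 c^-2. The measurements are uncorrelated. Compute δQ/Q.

0.274

Let u = a + p = 290. δu = √(δa² + δp²) = √(0.303 + 727) = 27.0, so δu/u = 0.0928.
Q is then a monomial in u, s, c:
δQ/Q = √((δu/u)² + (2·δs/s)² + (-2·δc/c)²) = √(0.00862 + 0.0484 + 0.0180) = 0.274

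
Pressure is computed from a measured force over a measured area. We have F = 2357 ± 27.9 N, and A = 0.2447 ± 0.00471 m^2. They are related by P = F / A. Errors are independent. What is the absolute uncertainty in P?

Relative error in a monomial: (δP/P)² = Σ (nᵢ · δxᵢ/xᵢ)².
  (1·δF/F)² = (1×0.0118)² = 0.000140;  (-1·δA/A)² = (-1×0.0192)² = 0.000370
δP/P = √(0.000511) = 0.0226
P = 9632 Pa, so δP = 0.0226 × 9632 = 218 Pa.

218 Pa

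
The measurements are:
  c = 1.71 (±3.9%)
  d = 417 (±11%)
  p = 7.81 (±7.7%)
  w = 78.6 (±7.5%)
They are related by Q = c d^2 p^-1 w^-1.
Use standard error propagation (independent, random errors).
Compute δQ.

For a monomial Q ∝ c, d^2, p^-1, w^-1, fractional errors add in quadrature:
  (1·δc/c)² = (1×0.0390)² = 0.00152;  (2·δd/d)² = (2×0.110)² = 0.0484;  (-1·δp/p)² = (-1×0.0770)² = 0.00593;  (-1·δw/w)² = (-1×0.0750)² = 0.00562
δQ/Q = √(0.0615) = 0.248
Q = 484, so δQ = 0.248 × 484 = 120.

120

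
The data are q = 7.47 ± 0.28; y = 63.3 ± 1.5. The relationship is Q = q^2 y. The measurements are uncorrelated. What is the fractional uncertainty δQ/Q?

0.0786

Each factor contributes (exponent × relative error)² to (δQ/Q)²:
  (2·δq/q)² = (2×0.0375)² = 0.00562;  (1·δy/y)² = (1×0.0237)² = 0.000562
δQ/Q = √(0.00618) = 0.0786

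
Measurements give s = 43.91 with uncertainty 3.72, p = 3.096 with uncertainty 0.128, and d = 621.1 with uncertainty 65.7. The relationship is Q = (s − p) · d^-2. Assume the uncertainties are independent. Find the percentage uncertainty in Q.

23.0%

Let u = s − p = 40.81. δu = √(δs² + δp²) = √(13.8 + 0.0164) = 3.72, so δu/u = 0.0912.
Q is then a monomial in u, d:
δQ/Q = √((δu/u)² + (-2·δd/d)²) = √(0.00832 + 0.0448) = 0.230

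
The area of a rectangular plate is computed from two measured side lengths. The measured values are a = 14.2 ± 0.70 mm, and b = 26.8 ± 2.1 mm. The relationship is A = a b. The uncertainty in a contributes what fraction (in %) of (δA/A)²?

(δA/A)² = (1·δa/a)² + (1·δb/b)²
  a term: (1×0.0493)² = 0.00243
  b term: (1×0.0784)² = 0.00614
Total = 0.00857. Share from a = 0.00243/0.00857 = 0.284.

28.4%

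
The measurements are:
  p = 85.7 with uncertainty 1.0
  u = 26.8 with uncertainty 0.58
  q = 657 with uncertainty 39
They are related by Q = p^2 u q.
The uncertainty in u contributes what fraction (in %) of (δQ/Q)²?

10.3%

(δQ/Q)² = (2·δp/p)² + (1·δu/u)² + (1·δq/q)²
  p term: (2×0.0117)² = 0.000545
  u term: (1×0.0216)² = 0.000468
  q term: (1×0.0594)² = 0.00352
Total = 0.00454. Share from u = 0.000468/0.00454 = 0.103.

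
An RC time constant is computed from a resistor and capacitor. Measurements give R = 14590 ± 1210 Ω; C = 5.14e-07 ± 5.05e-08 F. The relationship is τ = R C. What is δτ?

Relative error in a monomial: (δτ/τ)² = Σ (nᵢ · δxᵢ/xᵢ)².
  (1·δR/R)² = (1×0.0829)² = 0.00688;  (1·δC/C)² = (1×0.0982)² = 0.00965
δτ/τ = √(0.0165) = 0.129
τ = 0.007499 s, so δτ = 0.129 × 0.007499 = 0.000964 s.

0.000964 s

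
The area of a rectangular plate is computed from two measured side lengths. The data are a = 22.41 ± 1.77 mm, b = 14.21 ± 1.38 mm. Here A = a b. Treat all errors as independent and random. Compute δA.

39.9 mm^2

Relative error in a monomial: (δA/A)² = Σ (nᵢ · δxᵢ/xᵢ)².
  (1·δa/a)² = (1×0.0790)² = 0.00624;  (1·δb/b)² = (1×0.0971)² = 0.00943
δA/A = √(0.0157) = 0.125
A = 318.4 mm^2, so δA = 0.125 × 318.4 = 39.9 mm^2.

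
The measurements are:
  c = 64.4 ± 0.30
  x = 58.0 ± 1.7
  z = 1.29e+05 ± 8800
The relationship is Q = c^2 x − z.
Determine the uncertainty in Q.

11500

Let p = c^2·x = 2.41e+05. δp/p = √((2·δc/c)² + (1·δx/x)²) = √(8.68e-05 + 0.000859) = 0.0308, so δp = 7400.
Q = p − z: δQ = √(δp² + δz²) = √(5.47e+07 + 7.74e+07) = 11500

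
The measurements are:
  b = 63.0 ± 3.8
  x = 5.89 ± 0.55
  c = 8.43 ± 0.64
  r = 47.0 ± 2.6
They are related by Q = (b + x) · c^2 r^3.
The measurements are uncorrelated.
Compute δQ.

1.18e+08

Let u = b + x = 68.9. δu = √(δb² + δx²) = √(14.4 + 0.303) = 3.84, so δu/u = 0.0557.
Q is then a monomial in u, c, r:
δQ/Q = √((δu/u)² + (2·δc/c)² + (3·δr/r)²) = √(0.00311 + 0.0231 + 0.0275) = 0.232
Q = 5.08e+08, so δQ = 0.232 × 5.08e+08 = 1.18e+08.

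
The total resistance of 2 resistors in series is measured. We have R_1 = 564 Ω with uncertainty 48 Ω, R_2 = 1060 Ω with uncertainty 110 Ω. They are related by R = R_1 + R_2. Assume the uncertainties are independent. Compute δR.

120 Ω

For a sum/difference, combine absolute errors in quadrature:
  (δR_1)² = 2300;  (δR_2)² = 12100
δR = √(14400) = 120 Ω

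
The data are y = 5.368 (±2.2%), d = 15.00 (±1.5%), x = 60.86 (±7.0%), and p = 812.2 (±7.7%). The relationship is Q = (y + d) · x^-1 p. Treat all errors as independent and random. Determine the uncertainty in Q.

Let u = y + d = 20.37. δu = √(δy² + δd²) = √(0.0139 + 0.0506) = 0.254, so δu/u = 0.0125.
Q is then a monomial in u, x, p:
δQ/Q = √((δu/u)² + (-1·δx/x)² + (1·δp/p)²) = √(0.000156 + 0.00490 + 0.00593) = 0.105
Q = 271.8, so δQ = 0.105 × 271.8 = 28.5.

28.5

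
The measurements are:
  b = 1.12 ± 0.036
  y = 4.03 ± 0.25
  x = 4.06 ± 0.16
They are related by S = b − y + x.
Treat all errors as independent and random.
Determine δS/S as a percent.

Each term contributes (cᵢ δxᵢ)² to (δS)²:
  (δb)² = 0.00130;  (δy)² = 0.0625;  (δx)² = 0.0256
δS = √(0.0894) = 0.299
S = 1.15, so δS/S = 0.299/1.15 = 0.260.

26.0%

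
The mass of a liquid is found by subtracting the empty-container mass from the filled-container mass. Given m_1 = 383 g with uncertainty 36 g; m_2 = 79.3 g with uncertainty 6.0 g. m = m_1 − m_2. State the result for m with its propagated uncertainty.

Each term contributes (cᵢ δxᵢ)² to (δm)²:
  (δm_1)² = 1300;  (δm_2)² = 36.0
δm = √(1330) = 36.5 g
m = 304 g.

304 ± 36.5 g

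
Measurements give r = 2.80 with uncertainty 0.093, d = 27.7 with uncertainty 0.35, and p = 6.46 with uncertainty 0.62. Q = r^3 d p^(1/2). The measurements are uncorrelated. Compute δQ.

172

Q is a product of powers, so relative uncertainties combine in quadrature:
  (3·δr/r)² = (3×0.0332)² = 0.00993;  (1·δd/d)² = (1×0.0126)² = 0.000160;  (½·δp/p)² = (0.5×0.0960)² = 0.00230
δQ/Q = √(0.0124) = 0.111
Q = 1550, so δQ = 0.111 × 1550 = 172.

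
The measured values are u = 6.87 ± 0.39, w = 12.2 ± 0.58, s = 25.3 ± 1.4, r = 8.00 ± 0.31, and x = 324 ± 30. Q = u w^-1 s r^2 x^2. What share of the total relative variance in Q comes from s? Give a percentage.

(δQ/Q)² = (1·δu/u)² + (-1·δw/w)² + (1·δs/s)² + (2·δr/r)² + (2·δx/x)²
  u term: (1×0.0568)² = 0.00322
  w term: (-1×0.0475)² = 0.00226
  s term: (1×0.0553)² = 0.00306
  r term: (2×0.0387)² = 0.00601
  x term: (2×0.0926)² = 0.0343
Total = 0.0488. Share from s = 0.00306/0.0488 = 0.0627.

6.27%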